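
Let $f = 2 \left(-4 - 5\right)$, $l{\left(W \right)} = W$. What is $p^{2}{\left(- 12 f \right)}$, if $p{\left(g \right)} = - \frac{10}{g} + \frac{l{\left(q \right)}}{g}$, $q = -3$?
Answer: $\frac{169}{46656} \approx 0.0036223$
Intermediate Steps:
$f = -18$ ($f = 2 \left(-9\right) = -18$)
$p{\left(g \right)} = - \frac{13}{g}$ ($p{\left(g \right)} = - \frac{10}{g} - \frac{3}{g} = - \frac{13}{g}$)
$p^{2}{\left(- 12 f \right)} = \left(- \frac{13}{\left(-12\right) \left(-18\right)}\right)^{2} = \left(- \frac{13}{216}\right)^{2} = \frac{169}{46656}$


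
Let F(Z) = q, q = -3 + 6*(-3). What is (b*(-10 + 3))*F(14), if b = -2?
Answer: -294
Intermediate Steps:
q = -21 (q = -3 - 18 = -21)
F(Z) = -21
(b*(-10 + 3))*F(14) = -2*(-10 + 3)*(-21) = -2*(-7)*(-21) = 14*(-21) = -294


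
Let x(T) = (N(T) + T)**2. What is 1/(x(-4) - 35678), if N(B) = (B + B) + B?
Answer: -1/35422 ≈ -2.8231e-5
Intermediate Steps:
N(B) = 3*B (N(B) = 2*B + B = 3*B)
x(T) = 16*T**2 (x(T) = (3*T + T)**2 = (4*T)**2 = 16*T**2)
1/(x(-4) - 35678) = 1/(16*(-4)**2 - 35678) = 1/(16*16 - 35678) = 1/(256 - 35678) = 1/(-35422) = -1/35422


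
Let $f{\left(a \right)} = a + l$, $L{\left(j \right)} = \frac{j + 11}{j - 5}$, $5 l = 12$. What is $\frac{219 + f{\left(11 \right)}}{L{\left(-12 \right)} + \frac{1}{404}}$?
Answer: $\frac{7980616}{2105} \approx 3791.3$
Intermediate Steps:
$l = \frac{12}{5}$ ($l = \frac{1}{5} \cdot 12 = \frac{12}{5} \approx 2.4$)
$L{\left(j \right)} = \frac{11 + j}{-5 + j}$
$f{\left(a \right)} = \frac{12}{5} + a$ ($f{\left(a \right)} = a + \frac{12}{5} = \frac{12}{5} + a$)
$\frac{219 + f{\left(11 \right)}}{L{\left(-12 \right)} + \frac{1}{404}} = \frac{219 + \left(\frac{12}{5} + 11\right)}{\frac{11 - 12}{-5 - 12} + \frac{1}{404}} = \frac{219 + \frac{67}{5}}{\frac{1}{-17} \left(-1\right) + \frac{1}{404}} = \frac{1162}{5 \left(\left(- \frac{1}{17}\right) \left(-1\right) + \frac{1}{404}\right)} = \frac{1162}{5 \left(\frac{1}{17} + \frac{1}{404}\right)} = \frac{1162}{5 \cdot \frac{421}{6868}} = \frac{1162}{5} \cdot \frac{6868}{421} = \frac{7980616}{2105}$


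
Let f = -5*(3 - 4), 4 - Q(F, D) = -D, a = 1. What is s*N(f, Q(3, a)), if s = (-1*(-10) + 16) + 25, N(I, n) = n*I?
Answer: 1275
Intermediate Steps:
Q(F, D) = 4 + D (Q(F, D) = 4 - (-1)*D = 4 + D)
f = 5 (f = -5*(-1) = 5)
N(I, n) = I*n
s = 51 (s = (10 + 16) + 25 = 26 + 25 = 51)
s*N(f, Q(3, a)) = 51*(5*(4 + 1)) = 51*(5*5) = 51*25 = 1275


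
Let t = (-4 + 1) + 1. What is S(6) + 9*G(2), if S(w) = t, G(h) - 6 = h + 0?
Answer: 70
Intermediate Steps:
G(h) = 6 + h (G(h) = 6 + (h + 0) = 6 + h)
t = -2 (t = -3 + 1 = -2)
S(w) = -2
S(6) + 9*G(2) = -2 + 9*(6 + 2) = -2 + 9*8 = -2 + 72 = 70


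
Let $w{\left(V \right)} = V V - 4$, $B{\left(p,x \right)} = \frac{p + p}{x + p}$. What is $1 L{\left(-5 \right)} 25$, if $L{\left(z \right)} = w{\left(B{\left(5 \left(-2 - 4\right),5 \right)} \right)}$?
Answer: $44$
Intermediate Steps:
$B{\left(p,x \right)} = \frac{2 p}{p + x}$
$w{\left(V \right)} = -4 + V^{2}$ ($w{\left(V \right)} = V^{2} - 4 = -4 + V^{2}$)
$L{\left(z \right)} = \frac{44}{25}$ ($L{\left(z \right)} = -4 + \left(\frac{2 \cdot 5 \left(-2 - 4\right)}{5 \left(-2 - 4\right) + 5}\right)^{2} = -4 + \left(\frac{2 \cdot 5 \left(-6\right)}{5 \left(-6\right) + 5}\right)^{2} = -4 + \left(2 \left(-30\right) \frac{1}{-30 + 5}\right)^{2} = -4 + \left(2 \left(-30\right) \frac{1}{-25}\right)^{2} = -4 + \left(2 \left(-30\right) \left(- \frac{1}{25}\right)\right)^{2} = -4 + \left(\frac{12}{5}\right)^{2} = -4 + \frac{144}{25} = \frac{44}{25}$)
$1 L{\left(-5 \right)} 25 = 1 \cdot \frac{44}{25} \cdot 25 = \frac{44}{25} \cdot 25 = 44$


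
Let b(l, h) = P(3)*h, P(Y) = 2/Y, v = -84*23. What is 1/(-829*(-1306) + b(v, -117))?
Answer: 1/1082596 ≈ 9.2371e-7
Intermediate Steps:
v = -1932
b(l, h) = 2*h/3 (b(l, h) = (2/3)*h = (2*(⅓))*h = 2*h/3)
1/(-829*(-1306) + b(v, -117)) = 1/(-829*(-1306) + (⅔)*(-117)) = 1/(1082674 - 78) = 1/1082596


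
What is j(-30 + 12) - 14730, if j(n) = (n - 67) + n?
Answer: -14833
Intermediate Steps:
j(n) = -67 + 2*n (j(n) = (-67 + n) + n = -67 + 2*n)
j(-30 + 12) - 14730 = (-67 + 2*(-30 + 12)) - 14730 = (-67 + 2*(-18)) - 14730 = (-67 - 36) - 14730 = -103 - 14730 = -14833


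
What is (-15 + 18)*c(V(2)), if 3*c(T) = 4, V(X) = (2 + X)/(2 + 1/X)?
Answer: 4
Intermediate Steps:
V(X) = (2 + X)/(2 + 1/X)
c(T) = 4/3 (c(T) = (⅓)*4 = 4/3)
(-15 + 18)*c(V(2)) = (-15 + 18)*(4/3) = 3*(4/3) = 4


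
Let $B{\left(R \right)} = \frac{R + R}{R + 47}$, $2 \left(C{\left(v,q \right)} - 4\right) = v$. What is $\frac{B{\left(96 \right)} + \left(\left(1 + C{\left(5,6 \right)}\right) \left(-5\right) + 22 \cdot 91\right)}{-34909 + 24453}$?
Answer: $- \frac{562231}{2990416} \approx -0.18801$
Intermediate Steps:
$C{\left(v,q \right)} = 4 + \frac{v}{2}$
$B{\left(R \right)} = \frac{2 R}{47 + R}$
$\frac{B{\left(96 \right)} + \left(\left(1 + C{\left(5,6 \right)}\right) \left(-5\right) + 22 \cdot 91\right)}{-34909 + 24453} = \frac{2 \cdot 96 \frac{1}{47 + 96} + \left(\left(1 + \left(4 + \frac{1}{2} \cdot 5\right)\right) \left(-5\right) + 22 \cdot 91\right)}{-34909 + 24453} = \frac{2 \cdot 96 \cdot \frac{1}{143} + \left(\left(1 + \left(4 + \frac{5}{2}\right)\right) \left(-5\right) + 2002\right)}{-10456} = \left(2 \cdot 96 \cdot \frac{1}{143} + \left(\left(1 + \frac{13}{2}\right) \left(-5\right) + 2002\right)\right) \left(- \frac{1}{10456}\right) = \left(\frac{192}{143} + \left(\frac{15}{2} \left(-5\right) + 2002\right)\right) \left(- \frac{1}{10456}\right) = \left(\frac{192}{143} + \left(- \frac{75}{2} + 2002\right)\right) \left(- \frac{1}{10456}\right) = \left(\frac{192}{143} + \frac{3929}{2}\right) \left(- \frac{1}{10456}\right) = \frac{562231}{286} \left(- \frac{1}{10456}\right) = - \frac{562231}{2990416}$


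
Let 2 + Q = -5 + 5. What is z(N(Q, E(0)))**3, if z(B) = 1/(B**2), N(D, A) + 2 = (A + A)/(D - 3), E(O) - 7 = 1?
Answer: 15625/308915776 ≈ 5.0580e-5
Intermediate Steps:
E(O) = 8 (E(O) = 7 + 1 = 8)
Q = -2 (Q = -2 + (-5 + 5) = -2 + 0 = -2)
N(D, A) = -2 + 2*A/(-3 + D) (N(D, A) = -2 + (A + A)/(D - 3) = -2 + (2*A)/(-3 + D) = -2 + 2*A/(-3 + D))
z(B) = B**(-2)
z(N(Q, E(0)))**3 = ((2*(3 + 8 - 1*(-2))/(-3 - 2))**(-2))**3 = ((2*(3 + 8 + 2)/(-5))**(-2))**3 = ((2*(-1/5)*13)**(-2))**3 = ((-26/5)**(-2))**3 = (25/676)**3 = 15625/308915776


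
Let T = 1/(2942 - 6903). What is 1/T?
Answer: -3961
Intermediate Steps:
T = -1/3961 (T = 1/(-3961) = -1/3961 ≈ -0.00025246)
1/T = 1/(-1/3961) = -3961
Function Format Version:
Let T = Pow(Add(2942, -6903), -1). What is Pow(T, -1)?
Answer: -3961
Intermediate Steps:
T = Rational(-1, 3961) (T = Pow(-3961, -1) = Rational(-1, 3961) ≈ -0.00025246)
Pow(T, -1) = Pow(Rational(-1, 3961), -1) = -3961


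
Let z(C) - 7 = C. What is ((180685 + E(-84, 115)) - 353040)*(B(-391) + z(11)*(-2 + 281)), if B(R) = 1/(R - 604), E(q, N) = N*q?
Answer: -181901750267/199 ≈ -9.1408e+8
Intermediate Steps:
z(C) = 7 + C
B(R) = 1/(-604 + R)
((180685 + E(-84, 115)) - 353040)*(B(-391) + z(11)*(-2 + 281)) = ((180685 + 115*(-84)) - 353040)*(1/(-604 - 391) + (7 + 11)*(-2 + 281)) = ((180685 - 9660) - 353040)*(1/(-995) + 18*279) = (171025 - 353040)*(-1/995 + 5022) = -182015*4996889/995 = -181901750267/199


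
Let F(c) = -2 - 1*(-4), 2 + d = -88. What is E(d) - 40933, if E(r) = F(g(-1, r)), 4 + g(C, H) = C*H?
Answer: -40931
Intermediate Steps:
g(C, H) = -4 + C*H
d = -90 (d = -2 - 88 = -90)
F(c) = 2 (F(c) = -2 + 4 = 2)
E(r) = 2
E(d) - 40933 = 2 - 40933 = -40931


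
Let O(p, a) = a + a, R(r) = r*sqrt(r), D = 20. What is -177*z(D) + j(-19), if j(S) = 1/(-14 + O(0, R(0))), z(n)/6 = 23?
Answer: -341965/14 ≈ -24426.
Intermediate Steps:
z(n) = 138 (z(n) = 6*23 = 138)
R(r) = r**(3/2)
O(p, a) = 2*a
j(S) = -1/14 (j(S) = 1/(-14 + 2*0**(3/2)) = 1/(-14 + 2*0) = 1/(-14 + 0) = 1/(-14) = -1/14)
-177*z(D) + j(-19) = -177*138 - 1/14 = -24426 - 1/14 = -341965/14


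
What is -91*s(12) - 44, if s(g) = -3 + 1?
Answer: 138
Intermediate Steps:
s(g) = -2
-91*s(12) - 44 = -91*(-2) - 44 = 182 - 44 = 138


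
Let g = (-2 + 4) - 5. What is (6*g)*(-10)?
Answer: 180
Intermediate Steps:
g = -3 (g = 2 - 5 = -3)
(6*g)*(-10) = (6*(-3))*(-10) = -18*(-10) = 180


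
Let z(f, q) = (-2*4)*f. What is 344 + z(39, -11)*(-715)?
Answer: 223424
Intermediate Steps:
z(f, q) = -8*f
344 + z(39, -11)*(-715) = 344 - 8*39*(-715) = 344 - 312*(-715) = 344 + 223080 = 223424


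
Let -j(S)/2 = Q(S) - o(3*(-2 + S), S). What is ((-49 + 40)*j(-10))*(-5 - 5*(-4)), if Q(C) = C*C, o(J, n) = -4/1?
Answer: 28080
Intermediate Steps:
o(J, n) = -4 (o(J, n) = -4*1 = -4)
Q(C) = C²
j(S) = -8 - 2*S² (j(S) = -2*(S² - 1*(-4)) = -2*(S² + 4) = -2*(4 + S²) = -8 - 2*S²)
((-49 + 40)*j(-10))*(-5 - 5*(-4)) = ((-49 + 40)*(-8 - 2*(-10)²))*(-5 - 5*(-4)) = (-9*(-8 - 2*100))*(-5 + 20) = -9*(-8 - 200)*15 = -9*(-208)*15 = 1872*15 = 28080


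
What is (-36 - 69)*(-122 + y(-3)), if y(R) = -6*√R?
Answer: 12810 + 630*I*√3 ≈ 12810.0 + 1091.2*I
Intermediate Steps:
(-36 - 69)*(-122 + y(-3)) = (-36 - 69)*(-122 - 6*I*√3) = -105*(-122 - 6*I*√3) = 12810 + 630*I*√3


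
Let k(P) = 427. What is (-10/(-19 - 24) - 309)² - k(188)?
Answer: 175489206/1849 ≈ 94910.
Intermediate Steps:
(-10/(-19 - 24) - 309)² - k(188) = (-10/(-19 - 24) - 309)² - 1*427 = (-10/(-43) - 309)² - 427 = (-10*(-1/43) - 309)² - 427 = (10/43 - 309)² - 427 = (-13277/43)² - 427 = 176278729/1849 - 427 = 175489206/1849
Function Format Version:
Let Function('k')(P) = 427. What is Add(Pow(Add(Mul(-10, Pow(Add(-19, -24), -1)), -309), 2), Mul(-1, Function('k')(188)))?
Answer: Rational(175489206, 1849) ≈ 94910.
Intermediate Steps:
Add(Pow(Add(Mul(-10, Pow(Add(-19, -24), -1)), -309), 2), Mul(-1, Function('k')(188))) = Add(Pow(Add(Mul(-10, Pow(Add(-19, -24), -1)), -309), 2), Mul(-1, 427)) = Add(Pow(Add(Mul(-10, Pow(-43, -1)), -309), 2), -427) = Add(Pow(Add(Mul(-10, Rational(-1, 43)), -309), 2), -427) = Add(Pow(Add(Rational(10, 43), -309), 2), -427) = Add(Pow(Rational(-13277, 43), 2), -427) = Add(Rational(176278729, 1849), -427) = Rational(175489206, 1849)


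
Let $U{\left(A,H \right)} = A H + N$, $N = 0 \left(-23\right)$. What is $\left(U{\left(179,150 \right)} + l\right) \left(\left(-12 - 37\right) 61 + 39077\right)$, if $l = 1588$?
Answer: $1026270544$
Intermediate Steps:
$N = 0$
$U{\left(A,H \right)} = A H$ ($U{\left(A,H \right)} = A H + 0 = A H$)
$\left(U{\left(179,150 \right)} + l\right) \left(\left(-12 - 37\right) 61 + 39077\right) = \left(179 \cdot 150 + 1588\right) \left(\left(-12 - 37\right) 61 + 39077\right) = \left(26850 + 1588\right) \left(\left(-49\right) 61 + 39077\right) = 28438 \left(-2989 + 39077\right) = 28438 \cdot 36088 = 1026270544$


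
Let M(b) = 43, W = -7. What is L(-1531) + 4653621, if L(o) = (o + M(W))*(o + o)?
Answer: 9209877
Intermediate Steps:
L(o) = 2*o*(43 + o) (L(o) = (o + 43)*(o + o) = (43 + o)*(2*o) = 2*o*(43 + o))
L(-1531) + 4653621 = 2*(-1531)*(43 - 1531) + 4653621 = 2*(-1531)*(-1488) + 4653621 = 4556256 + 4653621 = 9209877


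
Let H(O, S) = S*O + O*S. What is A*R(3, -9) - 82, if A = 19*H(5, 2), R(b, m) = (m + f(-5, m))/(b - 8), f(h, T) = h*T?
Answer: -2818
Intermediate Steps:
f(h, T) = T*h
H(O, S) = 2*O*S (H(O, S) = O*S + O*S = 2*O*S)
R(b, m) = -4*m/(-8 + b) (R(b, m) = (m + m*(-5))/(b - 8) = (m - 5*m)/(-8 + b) = (-4*m)/(-8 + b) = -4*m/(-8 + b))
A = 380 (A = 19*(2*5*2) = 19*20 = 380)
A*R(3, -9) - 82 = 380*(-4*(-9)/(-8 + 3)) - 82 = 380*(-4*(-9)/(-5)) - 82 = 380*(-4*(-9)*(-⅕)) - 82 = 380*(-36/5) - 82 = -2736 - 82 = -2818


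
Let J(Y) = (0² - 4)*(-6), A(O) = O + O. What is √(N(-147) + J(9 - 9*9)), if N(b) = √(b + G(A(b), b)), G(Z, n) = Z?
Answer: √(24 + 21*I) ≈ 5.2863 + 1.9863*I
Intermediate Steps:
A(O) = 2*O
N(b) = √3*√b (N(b) = √(b + 2*b) = √(3*b) = √3*√b)
J(Y) = 24 (J(Y) = (0 - 4)*(-6) = -4*(-6) = 24)
√(N(-147) + J(9 - 9*9)) = √(√3*√(-147) + 24) = √(√3*(7*I*√3) + 24) = √(21*I + 24) = √(24 + 21*I)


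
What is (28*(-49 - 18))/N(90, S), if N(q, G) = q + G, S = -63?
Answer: -1876/27 ≈ -69.481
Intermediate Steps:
N(q, G) = G + q
(28*(-49 - 18))/N(90, S) = (28*(-49 - 18))/(-63 + 90) = (28*(-67))/27 = -1876*1/27 = -1876/27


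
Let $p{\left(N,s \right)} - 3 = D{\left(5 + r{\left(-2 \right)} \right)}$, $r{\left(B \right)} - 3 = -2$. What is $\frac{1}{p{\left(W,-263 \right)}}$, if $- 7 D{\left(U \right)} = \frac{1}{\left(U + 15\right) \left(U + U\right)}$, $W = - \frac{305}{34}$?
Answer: $\frac{1764}{5291} \approx 0.3334$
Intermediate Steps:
$r{\left(B \right)} = 1$ ($r{\left(B \right)} = 3 - 2 = 1$)
$W = - \frac{305}{34}$ ($W = \left(-305\right) \frac{1}{34} = - \frac{305}{34} \approx -8.9706$)
$D{\left(U \right)} = - \frac{1}{14 U \left(15 + U\right)}$ ($D{\left(U \right)} = - \frac{1}{7 \left(U + 15\right) \left(U + U\right)} = - \frac{1}{7 \left(15 + U\right) 2 U} = - \frac{1}{7 \cdot 2 U \left(15 + U\right)} = - \frac{\frac{1}{2} \frac{1}{U} \frac{1}{15 + U}}{7} = - \frac{1}{14 U \left(15 + U\right)}$)
$p{\left(N,s \right)} = \frac{5291}{1764}$ ($p{\left(N,s \right)} = 3 - \frac{1}{14 \left(5 + 1\right) \left(15 + \left(5 + 1\right)\right)} = 3 - \frac{1}{14 \cdot 6 \left(15 + 6\right)} = 3 - \frac{1}{84 \cdot 21} = 3 - \frac{1}{84} \cdot \frac{1}{21} = 3 - \frac{1}{1764} = \frac{5291}{1764}$)
$\frac{1}{p{\left(W,-263 \right)}} = \frac{1}{\frac{5291}{1764}} = \frac{1764}{5291}$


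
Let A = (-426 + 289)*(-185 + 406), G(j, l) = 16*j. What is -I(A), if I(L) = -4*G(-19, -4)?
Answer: -1216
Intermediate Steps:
A = -30277 (A = -137*221 = -30277)
I(L) = 1216 (I(L) = -64*(-19) = -4*(-304) = 1216)
-I(A) = -1*1216 = -1216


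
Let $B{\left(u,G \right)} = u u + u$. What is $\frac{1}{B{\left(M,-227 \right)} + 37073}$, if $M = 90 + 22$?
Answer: $\frac{1}{49729} \approx 2.0109 \cdot 10^{-5}$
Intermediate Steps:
$M = 112$
$B{\left(u,G \right)} = u + u^{2}$ ($B{\left(u,G \right)} = u^{2} + u = u + u^{2}$)
$\frac{1}{B{\left(M,-227 \right)} + 37073} = \frac{1}{112 \left(1 + 112\right) + 37073} = \frac{1}{112 \cdot 113 + 37073} = \frac{1}{12656 + 37073} = \frac{1}{49729}$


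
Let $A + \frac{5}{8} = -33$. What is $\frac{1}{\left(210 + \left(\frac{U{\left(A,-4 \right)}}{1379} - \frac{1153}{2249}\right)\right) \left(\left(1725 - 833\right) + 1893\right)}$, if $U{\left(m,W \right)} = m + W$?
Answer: $\frac{3544424}{2067626345925} \approx 1.7142 \cdot 10^{-6}$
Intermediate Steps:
$A = - \frac{269}{8}$ ($A = - \frac{5}{8} - 33 = - \frac{269}{8} \approx -33.625$)
$U{\left(m,W \right)} = W + m$
$\frac{1}{\left(210 + \left(\frac{U{\left(A,-4 \right)}}{1379} - \frac{1153}{2249}\right)\right) \left(\left(1725 - 833\right) + 1893\right)} = \frac{1}{\left(210 - \left(\frac{1153}{2249} - \frac{-4 - \frac{269}{8}}{1379}\right)\right) \left(\left(1725 - 833\right) + 1893\right)} = \frac{1}{\left(210 - \frac{1913835}{3544424}\right) \left(\left(1725 - 833\right) + 1893\right)} = \frac{1}{\left(210 - \frac{1913835}{3544424}\right) \left(892 + 1893\right)} = \frac{1}{\left(210 - \frac{1913835}{3544424}\right) 2785} = \frac{1}{\frac{742415205}{3544424} \cdot 2785} = \frac{1}{\frac{2067626345925}{3544424}} = \frac{3544424}{2067626345925}$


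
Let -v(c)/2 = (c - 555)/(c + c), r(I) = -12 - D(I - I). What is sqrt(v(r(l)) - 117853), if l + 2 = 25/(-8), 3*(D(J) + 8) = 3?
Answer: I*sqrt(117965) ≈ 343.46*I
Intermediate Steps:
D(J) = -7 (D(J) = -8 + (1/3)*3 = -8 + 1 = -7)
l = -41/8 (l = -2 + 25/(-8) = -2 + 25*(-1/8) = -2 - 25/8 = -41/8 ≈ -5.1250)
r(I) = -5 (r(I) = -12 - 1*(-7) = -12 + 7 = -5)
v(c) = -(-555 + c)/c (v(c) = -2*(c - 555)/(c + c) = -2*(-555 + c)/(2*c) = -2*(-555 + c)*1/(2*c) = -(-555 + c)/c)
sqrt(v(r(l)) - 117853) = sqrt((555 - 1*(-5))/(-5) - 117853) = sqrt(-(555 + 5)/5 - 117853) = sqrt(-1/5*560 - 117853) = sqrt(-112 - 117853) = sqrt(-117965) = I*sqrt(117965)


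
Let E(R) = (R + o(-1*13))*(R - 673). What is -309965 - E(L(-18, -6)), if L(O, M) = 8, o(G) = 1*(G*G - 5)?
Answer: -195585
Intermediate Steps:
o(G) = -5 + G**2 (o(G) = 1*(G**2 - 5) = 1*(-5 + G**2) = -5 + G**2)
E(R) = (-673 + R)*(164 + R) (E(R) = (R + (-5 + (-1*13)**2))*(R - 673) = (R + (-5 + (-13)**2))*(-673 + R) = (R + (-5 + 169))*(-673 + R) = (R + 164)*(-673 + R) = (164 + R)*(-673 + R) = (-673 + R)*(164 + R))
-309965 - E(L(-18, -6)) = -309965 - (-110372 + 8**2 - 509*8) = -309965 - (-110372 + 64 - 4072) = -309965 - 1*(-114380) = -309965 + 114380 = -195585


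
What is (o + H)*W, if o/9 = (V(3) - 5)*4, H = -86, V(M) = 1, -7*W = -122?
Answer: -28060/7 ≈ -4008.6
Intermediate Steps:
W = 122/7 (W = -⅐*(-122) = 122/7 ≈ 17.429)
o = -144 (o = 9*((1 - 5)*4) = 9*(-4*4) = 9*(-16) = -144)
(o + H)*W = (-144 - 86)*(122/7) = -230*122/7 = -28060/7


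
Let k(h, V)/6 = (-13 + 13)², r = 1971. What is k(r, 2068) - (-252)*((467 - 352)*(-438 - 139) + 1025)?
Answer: -16463160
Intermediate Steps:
k(h, V) = 0 (k(h, V) = 6*(-13 + 13)² = 6*0² = 6*0 = 0)
k(r, 2068) - (-252)*((467 - 352)*(-438 - 139) + 1025) = 0 - (-252)*((467 - 352)*(-438 - 139) + 1025) = 0 - (-252)*(115*(-577) + 1025) = 0 - (-252)*(-66355 + 1025) = 0 - (-252)*(-65330) = 0 - 1*16463160 = 0 - 16463160 = -16463160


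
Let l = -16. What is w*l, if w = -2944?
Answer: 47104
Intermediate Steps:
w*l = -2944*(-16) = 47104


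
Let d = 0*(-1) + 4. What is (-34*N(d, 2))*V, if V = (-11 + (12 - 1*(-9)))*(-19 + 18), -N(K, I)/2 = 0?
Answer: 0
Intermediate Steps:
d = 4 (d = 0 + 4 = 4)
N(K, I) = 0 (N(K, I) = -2*0 = 0)
V = -10 (V = (-11 + (12 + 9))*(-1) = (-11 + 21)*(-1) = 10*(-1) = -10)
(-34*N(d, 2))*V = -34*0*(-10) = 0*(-10) = 0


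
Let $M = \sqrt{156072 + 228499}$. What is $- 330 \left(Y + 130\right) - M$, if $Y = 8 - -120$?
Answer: $-85140 - \sqrt{384571} \approx -85760.0$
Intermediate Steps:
$Y = 128$ ($Y = 8 + 120 = 128$)
$M = \sqrt{384571} \approx 620.14$
$- 330 \left(Y + 130\right) - M = - 330 \left(128 + 130\right) - \sqrt{384571} = \left(-330\right) 258 - \sqrt{384571} = -85140 - \sqrt{384571}$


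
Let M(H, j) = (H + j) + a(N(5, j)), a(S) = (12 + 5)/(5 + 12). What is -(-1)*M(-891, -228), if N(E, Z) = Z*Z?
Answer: -1118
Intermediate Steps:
N(E, Z) = Z²
a(S) = 1 (a(S) = 17/17 = 17*(1/17) = 1)
M(H, j) = 1 + H + j (M(H, j) = (H + j) + 1 = 1 + H + j)
-(-1)*M(-891, -228) = -(-1)*(1 - 891 - 228) = -(-1)*(-1118) = -1*1118 = -1118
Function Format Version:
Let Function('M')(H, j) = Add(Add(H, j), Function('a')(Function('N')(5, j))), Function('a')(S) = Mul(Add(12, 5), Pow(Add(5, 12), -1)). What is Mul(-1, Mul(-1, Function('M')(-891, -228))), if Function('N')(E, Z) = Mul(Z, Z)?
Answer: -1118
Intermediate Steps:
Function('N')(E, Z) = Pow(Z, 2)
Function('a')(S) = 1 (Function('a')(S) = Mul(17, Pow(17, -1)) = Mul(17, Rational(1, 17)) = 1)
Function('M')(H, j) = Add(1, H, j) (Function('M')(H, j) = Add(Add(H, j), 1) = Add(1, H, j))
Mul(-1, Mul(-1, Function('M')(-891, -228))) = Mul(-1, Mul(-1, Add(1, -891, -228))) = Mul(-1, Mul(-1, -1118)) = Mul(-1, 1118) = -1118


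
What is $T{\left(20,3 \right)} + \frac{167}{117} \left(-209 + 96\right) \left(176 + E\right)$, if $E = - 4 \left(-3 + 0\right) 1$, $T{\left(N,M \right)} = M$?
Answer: $- \frac{3547397}{117} \approx -30320.0$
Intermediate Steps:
$E = 12$ ($E = \left(-4\right) \left(-3\right) 1 = 12 \cdot 1 = 12$)
$T{\left(20,3 \right)} + \frac{167}{117} \left(-209 + 96\right) \left(176 + E\right) = 3 + \frac{167}{117} \left(-209 + 96\right) \left(176 + 12\right) = 3 + 167 \cdot \frac{1}{117} \left(\left(-113\right) 188\right) = 3 + \frac{167}{117} \left(-21244\right) = 3 - \frac{3547748}{117} = - \frac{3547397}{117}$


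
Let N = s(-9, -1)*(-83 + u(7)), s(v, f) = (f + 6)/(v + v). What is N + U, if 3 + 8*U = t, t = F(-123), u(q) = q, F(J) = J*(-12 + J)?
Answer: 75469/36 ≈ 2096.4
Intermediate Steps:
s(v, f) = (6 + f)/(2*v) (s(v, f) = (6 + f)/((2*v)) = (6 + f)*(1/(2*v)) = (6 + f)/(2*v))
N = 190/9 (N = ((1/2)*(6 - 1)/(-9))*(-83 + 7) = ((1/2)*(-1/9)*5)*(-76) = -5/18*(-76) = 190/9 ≈ 21.111)
t = 16605 (t = -123*(-12 - 123) = -123*(-135) = 16605)
U = 8301/4 (U = -3/8 + (1/8)*16605 = -3/8 + 16605/8 = 8301/4 ≈ 2075.3)
N + U = 190/9 + 8301/4 = 75469/36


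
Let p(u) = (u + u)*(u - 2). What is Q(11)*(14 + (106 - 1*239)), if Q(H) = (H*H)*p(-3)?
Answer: -431970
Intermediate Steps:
p(u) = 2*u*(-2 + u) (p(u) = (2*u)*(-2 + u) = 2*u*(-2 + u))
Q(H) = 30*H**2 (Q(H) = (H*H)*(2*(-3)*(-2 - 3)) = H**2*(2*(-3)*(-5)) = H**2*30 = 30*H**2)
Q(11)*(14 + (106 - 1*239)) = (30*11**2)*(14 + (106 - 1*239)) = (30*121)*(14 + (106 - 239)) = 3630*(14 - 133) = 3630*(-119) = -431970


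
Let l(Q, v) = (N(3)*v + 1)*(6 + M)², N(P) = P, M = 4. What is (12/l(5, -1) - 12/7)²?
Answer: 385641/122500 ≈ 3.1481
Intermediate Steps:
l(Q, v) = 100 + 300*v (l(Q, v) = (3*v + 1)*(6 + 4)² = (1 + 3*v)*10² = (1 + 3*v)*100 = 100 + 300*v)
(12/l(5, -1) - 12/7)² = (12/(100 + 300*(-1)) - 12/7)² = (12/(100 - 300) - 12*⅐)² = (12/(-200) - 12/7)² = (12*(-1/200) - 12/7)² = (-3/50 - 12/7)² = (-621/350)² = 385641/122500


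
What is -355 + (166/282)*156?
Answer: -12369/47 ≈ -263.17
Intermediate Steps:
-355 + (166/282)*156 = -355 + (166*(1/282))*156 = -355 + (83/141)*156 = -355 + 4316/47 = -12369/47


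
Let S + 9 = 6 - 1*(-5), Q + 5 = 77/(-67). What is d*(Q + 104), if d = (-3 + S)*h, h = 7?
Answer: -45892/67 ≈ -684.96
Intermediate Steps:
Q = -412/67 (Q = -5 + 77/(-67) = -5 + 77*(-1/67) = -5 - 77/67 = -412/67 ≈ -6.1493)
S = 2 (S = -9 + (6 - 1*(-5)) = -9 + (6 + 5) = -9 + 11 = 2)
d = -7 (d = (-3 + 2)*7 = -1*7 = -7)
d*(Q + 104) = -7*(-412/67 + 104) = -7*6556/67 = -45892/67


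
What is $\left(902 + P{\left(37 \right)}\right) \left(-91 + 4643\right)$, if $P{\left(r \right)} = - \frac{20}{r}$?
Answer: $\frac{151827408}{37} \approx 4.1034 \cdot 10^{6}$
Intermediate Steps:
$\left(902 + P{\left(37 \right)}\right) \left(-91 + 4643\right) = \left(902 - \frac{20}{37}\right) \left(-91 + 4643\right) = \left(902 - \frac{20}{37}\right) 4552 = \frac{33354}{37} \cdot 4552 = \frac{151827408}{37}$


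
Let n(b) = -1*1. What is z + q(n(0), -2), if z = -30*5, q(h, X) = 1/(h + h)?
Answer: -301/2 ≈ -150.50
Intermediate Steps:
n(b) = -1
q(h, X) = 1/(2*h)
z = -150
z + q(n(0), -2) = -150 + (1/2)/(-1) = -150 + (1/2)*(-1) = -150 - 1/2 = -301/2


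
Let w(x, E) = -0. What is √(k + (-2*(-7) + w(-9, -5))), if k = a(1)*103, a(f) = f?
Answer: 3*√13 ≈ 10.817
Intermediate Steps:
w(x, E) = 0 (w(x, E) = -5*0 = 0)
k = 103 (k = 1*103 = 103)
√(k + (-2*(-7) + w(-9, -5))) = √(103 + (-2*(-7) + 0)) = √(103 + (14 + 0)) = √(103 + 14) = √117 = 3*√13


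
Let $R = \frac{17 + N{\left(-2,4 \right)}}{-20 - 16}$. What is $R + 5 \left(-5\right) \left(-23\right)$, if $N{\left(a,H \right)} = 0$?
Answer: $\frac{20683}{36} \approx 574.53$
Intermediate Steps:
$R = - \frac{17}{36}$ ($R = \frac{17 + 0}{-20 - 16} = \frac{17}{-36} = 17 \left(- \frac{1}{36}\right) = - \frac{17}{36} \approx -0.47222$)
$R + 5 \left(-5\right) \left(-23\right) = - \frac{17}{36} + 5 \left(-5\right) \left(-23\right) = - \frac{17}{36} - -575 = - \frac{17}{36} + 575 = \frac{20683}{36}$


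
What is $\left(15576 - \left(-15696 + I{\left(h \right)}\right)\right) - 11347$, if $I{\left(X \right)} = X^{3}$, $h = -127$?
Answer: $2068308$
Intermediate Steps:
$\left(15576 - \left(-15696 + I{\left(h \right)}\right)\right) - 11347 = \left(15576 + \left(15696 - \left(-127\right)^{3}\right)\right) - 11347 = \left(15576 + \left(15696 - -2048383\right)\right) - 11347 = \left(15576 + \left(15696 + 2048383\right)\right) - 11347 = \left(15576 + 2064079\right) - 11347 = 2079655 - 11347 = 2068308$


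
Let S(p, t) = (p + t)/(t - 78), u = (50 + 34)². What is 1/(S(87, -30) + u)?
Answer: 36/253997 ≈ 0.00014173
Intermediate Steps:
u = 7056 (u = 84² = 7056)
S(p, t) = (p + t)/(-78 + t)
1/(S(87, -30) + u) = 1/((87 - 30)/(-78 - 30) + 7056) = 1/(57/(-108) + 7056) = 1/(-1/108*57 + 7056) = 1/(-19/36 + 7056) = 1/(253997/36) = 36/253997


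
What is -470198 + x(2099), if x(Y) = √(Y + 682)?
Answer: -470198 + 3*√309 ≈ -4.7015e+5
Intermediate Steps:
x(Y) = √(682 + Y)
-470198 + x(2099) = -470198 + √(682 + 2099) = -470198 + √2781 = -470198 + 3*√309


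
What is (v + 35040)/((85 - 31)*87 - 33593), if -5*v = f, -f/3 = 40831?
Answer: -297693/144475 ≈ -2.0605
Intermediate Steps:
f = -122493 (f = -3*40831 = -122493)
v = 122493/5 (v = -⅕*(-122493) = 122493/5 ≈ 24499.)
(v + 35040)/((85 - 31)*87 - 33593) = (122493/5 + 35040)/((85 - 31)*87 - 33593) = 297693/(5*(54*87 - 33593)) = 297693/(5*(4698 - 33593)) = (297693/5)/(-28895) = (297693/5)*(-1/28895) = -297693/144475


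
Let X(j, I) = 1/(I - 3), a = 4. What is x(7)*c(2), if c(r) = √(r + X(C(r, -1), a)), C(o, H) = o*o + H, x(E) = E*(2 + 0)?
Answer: 14*√3 ≈ 24.249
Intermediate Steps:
x(E) = 2*E (x(E) = E*2 = 2*E)
C(o, H) = H + o² (C(o, H) = o² + H = H + o²)
X(j, I) = 1/(-3 + I)
c(r) = √(1 + r) (c(r) = √(r + 1/(-3 + 4)) = √(r + 1/1) = √(r + 1) = √(1 + r))
x(7)*c(2) = (2*7)*√(1 + 2) = 14*√3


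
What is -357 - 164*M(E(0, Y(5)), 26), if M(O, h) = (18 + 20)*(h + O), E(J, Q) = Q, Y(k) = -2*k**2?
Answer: 149211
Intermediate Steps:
M(O, h) = 38*O + 38*h (M(O, h) = 38*(O + h) = 38*O + 38*h)
-357 - 164*M(E(0, Y(5)), 26) = -357 - 164*(38*(-2*5**2) + 38*26) = -357 - 164*(38*(-2*25) + 988) = -357 - 164*(38*(-50) + 988) = -357 - 164*(-1900 + 988) = -357 - 164*(-912) = -357 + 149568 = 149211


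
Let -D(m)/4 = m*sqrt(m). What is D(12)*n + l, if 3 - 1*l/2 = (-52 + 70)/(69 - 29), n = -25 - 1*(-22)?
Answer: 51/10 + 288*sqrt(3) ≈ 503.93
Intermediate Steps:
n = -3 (n = -25 + 22 = -3)
l = 51/10 (l = 6 - 2*(-52 + 70)/(69 - 29) = 6 - 36/40 = 6 - 2*9/20 = 6 - 9/10 = 51/10 ≈ 5.1000)
D(m) = -4*m**(3/2) (D(m) = -4*m*sqrt(m) = -4*m**(3/2))
D(12)*n + l = -96*sqrt(3)*(-3) + 51/10 = 288*sqrt(3) + 51/10 = 51/10 + 288*sqrt(3)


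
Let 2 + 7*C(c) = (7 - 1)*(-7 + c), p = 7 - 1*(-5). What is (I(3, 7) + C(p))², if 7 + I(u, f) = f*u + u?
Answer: 441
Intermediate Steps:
I(u, f) = -7 + u + f*u (I(u, f) = -7 + (f*u + u) = -7 + (u + f*u) = -7 + u + f*u)
p = 12 (p = 7 + 5 = 12)
C(c) = -44/7 + 6*c/7 (C(c) = -2/7 + ((7 - 1)*(-7 + c))/7 = -2/7 + (6*(-7 + c))/7 = -2/7 + (-42 + 6*c)/7 = -2/7 + (-6 + 6*c/7) = -44/7 + 6*c/7)
(I(3, 7) + C(p))² = ((-7 + 3 + 7*3) + (-44/7 + (6/7)*12))² = ((-7 + 3 + 21) + (-44/7 + 72/7))² = (17 + 4)² = 21² = 441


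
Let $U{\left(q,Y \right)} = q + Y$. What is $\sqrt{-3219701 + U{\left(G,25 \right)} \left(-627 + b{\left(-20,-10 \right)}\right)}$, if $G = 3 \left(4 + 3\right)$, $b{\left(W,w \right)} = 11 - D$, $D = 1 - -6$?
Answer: $i \sqrt{3248359} \approx 1802.3 i$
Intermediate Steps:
$D = 7$ ($D = 1 + 6 = 7$)
$b{\left(W,w \right)} = 4$ ($b{\left(W,w \right)} = 11 - 7 = 4$)
$G = 21$ ($G = 3 \cdot 7 = 21$)
$U{\left(q,Y \right)} = Y + q$
$\sqrt{-3219701 + U{\left(G,25 \right)} \left(-627 + b{\left(-20,-10 \right)}\right)} = \sqrt{-3219701 + \left(25 + 21\right) \left(-627 + 4\right)} = \sqrt{-3219701 + 46 \left(-623\right)} = \sqrt{-3219701 - 28658} = \sqrt{-3248359} = i \sqrt{3248359}$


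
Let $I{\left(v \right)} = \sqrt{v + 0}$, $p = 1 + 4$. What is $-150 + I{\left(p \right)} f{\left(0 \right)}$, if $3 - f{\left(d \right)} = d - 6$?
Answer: $-150 + 9 \sqrt{5} \approx -129.88$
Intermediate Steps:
$p = 5$
$I{\left(v \right)} = \sqrt{v}$
$f{\left(d \right)} = 9 - d$ ($f{\left(d \right)} = 3 - \left(d - 6\right) = 3 - \left(-6 + d\right) = 9 - d$)
$-150 + I{\left(p \right)} f{\left(0 \right)} = -150 + \sqrt{5} \left(9 - 0\right) = -150 + \sqrt{5} \left(9 + 0\right) = -150 + \sqrt{5} \cdot 9 = -150 + 9 \sqrt{5}$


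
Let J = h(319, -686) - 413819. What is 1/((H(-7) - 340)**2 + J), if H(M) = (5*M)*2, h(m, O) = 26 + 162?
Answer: -1/245531 ≈ -4.0728e-6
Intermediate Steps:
h(m, O) = 188
J = -413631 (J = 188 - 413819 = -413631)
H(M) = 10*M
1/((H(-7) - 340)**2 + J) = 1/((10*(-7) - 340)**2 - 413631) = 1/((-70 - 340)**2 - 413631) = 1/((-410)**2 - 413631) = 1/(168100 - 413631) = 1/(-245531) = -1/245531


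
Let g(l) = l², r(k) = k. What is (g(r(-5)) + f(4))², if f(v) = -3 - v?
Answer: 324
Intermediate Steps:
(g(r(-5)) + f(4))² = ((-5)² + (-3 - 1*4))² = (25 + (-3 - 4))² = (25 - 7)² = 18² = 324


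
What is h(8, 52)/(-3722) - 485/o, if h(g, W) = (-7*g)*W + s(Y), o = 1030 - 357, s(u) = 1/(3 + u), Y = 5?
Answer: 1236175/20039248 ≈ 0.061688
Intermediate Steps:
o = 673
h(g, W) = ⅛ - 7*W*g (h(g, W) = (-7*g)*W + 1/(3 + 5) = -7*W*g + 1/8 = -7*W*g + ⅛ = ⅛ - 7*W*g)
h(8, 52)/(-3722) - 485/o = (⅛ - 7*52*8)/(-3722) - 485/673 = (⅛ - 2912)*(-1/3722) - 485*1/673 = -23295/8*(-1/3722) - 485/673 = 23295/29776 - 485/673 = 1236175/20039248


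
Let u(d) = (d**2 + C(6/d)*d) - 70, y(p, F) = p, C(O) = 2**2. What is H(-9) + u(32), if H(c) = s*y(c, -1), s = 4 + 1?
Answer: 1037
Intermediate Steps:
C(O) = 4
u(d) = -70 + d**2 + 4*d (u(d) = (d**2 + 4*d) - 70 = -70 + d**2 + 4*d)
s = 5
H(c) = 5*c
H(-9) + u(32) = 5*(-9) + (-70 + 32**2 + 4*32) = -45 + (-70 + 1024 + 128) = -45 + 1082 = 1037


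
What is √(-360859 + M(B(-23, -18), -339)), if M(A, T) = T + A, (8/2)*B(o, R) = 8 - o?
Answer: 3*I*√160529/2 ≈ 600.99*I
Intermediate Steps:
B(o, R) = 2 - o/4 (B(o, R) = (8 - o)/4 = 2 - o/4)
M(A, T) = A + T
√(-360859 + M(B(-23, -18), -339)) = √(-360859 + ((2 - ¼*(-23)) - 339)) = √(-360859 + ((2 + 23/4) - 339)) = √(-360859 + (31/4 - 339)) = √(-360859 - 1325/4) = √(-1444761/4) = 3*I*√160529/2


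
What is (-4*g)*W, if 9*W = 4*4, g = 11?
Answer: -704/9 ≈ -78.222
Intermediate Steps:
W = 16/9 (W = (4*4)/9 = (⅑)*16 = 16/9 ≈ 1.7778)
(-4*g)*W = -4*11*(16/9) = -44*16/9 = -704/9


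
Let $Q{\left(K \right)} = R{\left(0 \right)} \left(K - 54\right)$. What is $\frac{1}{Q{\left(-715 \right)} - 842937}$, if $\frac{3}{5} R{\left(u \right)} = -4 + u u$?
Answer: $- \frac{3}{2513431} \approx -1.1936 \cdot 10^{-6}$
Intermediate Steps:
$R{\left(u \right)} = - \frac{20}{3} + \frac{5 u^{2}}{3}$ ($R{\left(u \right)} = \frac{5 \left(-4 + u u\right)}{3} = \frac{5 \left(-4 + u^{2}\right)}{3} = - \frac{20}{3} + \frac{5 u^{2}}{3}$)
$Q{\left(K \right)} = 360 - \frac{20 K}{3}$ ($Q{\left(K \right)} = \left(- \frac{20}{3} + \frac{5 \cdot 0^{2}}{3}\right) \left(K - 54\right) = \left(- \frac{20}{3} + \frac{5}{3} \cdot 0\right) \left(-54 + K\right) = \left(- \frac{20}{3} + 0\right) \left(-54 + K\right) = - \frac{20 \left(-54 + K\right)}{3} = 360 - \frac{20 K}{3}$)
$\frac{1}{Q{\left(-715 \right)} - 842937} = \frac{1}{\left(360 - - \frac{14300}{3}\right) - 842937} = \frac{1}{\left(360 + \frac{14300}{3}\right) - 842937} = \frac{1}{\frac{15380}{3} - 842937} = \frac{1}{- \frac{2513431}{3}} = - \frac{3}{2513431}$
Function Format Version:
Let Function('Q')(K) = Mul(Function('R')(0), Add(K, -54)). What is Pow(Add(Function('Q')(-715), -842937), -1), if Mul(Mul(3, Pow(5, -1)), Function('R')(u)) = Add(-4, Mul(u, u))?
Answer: Rational(-3, 2513431) ≈ -1.1936e-6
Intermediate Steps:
Function('R')(u) = Add(Rational(-20, 3), Mul(Rational(5, 3), Pow(u, 2))) (Function('R')(u) = Mul(Rational(5, 3), Add(-4, Mul(u, u))) = Mul(Rational(5, 3), Add(-4, Pow(u, 2))) = Add(Rational(-20, 3), Mul(Rational(5, 3), Pow(u, 2))))
Function('Q')(K) = Add(360, Mul(Rational(-20, 3), K)) (Function('Q')(K) = Mul(Add(Rational(-20, 3), Mul(Rational(5, 3), Pow(0, 2))), Add(K, -54)) = Mul(Add(Rational(-20, 3), Mul(Rational(5, 3), 0)), Add(-54, K)) = Mul(Add(Rational(-20, 3), 0), Add(-54, K)) = Mul(Rational(-20, 3), Add(-54, K)) = Add(360, Mul(Rational(-20, 3), K)))
Pow(Add(Function('Q')(-715), -842937), -1) = Pow(Add(Add(360, Mul(Rational(-20, 3), -715)), -842937), -1) = Pow(Add(Add(360, Rational(14300, 3)), -842937), -1) = Pow(Add(Rational(15380, 3), -842937), -1) = Pow(Rational(-2513431, 3), -1) = Rational(-3, 2513431)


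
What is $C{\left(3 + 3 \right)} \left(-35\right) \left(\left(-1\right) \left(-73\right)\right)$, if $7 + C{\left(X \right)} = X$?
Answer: $2555$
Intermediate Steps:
$C{\left(X \right)} = -7 + X$
$C{\left(3 + 3 \right)} \left(-35\right) \left(\left(-1\right) \left(-73\right)\right) = \left(-7 + \left(3 + 3\right)\right) \left(-35\right) \left(\left(-1\right) \left(-73\right)\right) = \left(-7 + 6\right) \left(-35\right) 73 = \left(-1\right) \left(-35\right) 73 = 35 \cdot 73 = 2555$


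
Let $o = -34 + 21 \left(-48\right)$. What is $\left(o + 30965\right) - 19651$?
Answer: $10272$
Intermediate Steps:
$o = -1042$ ($o = -34 - 1008 = -1042$)
$\left(o + 30965\right) - 19651 = \left(-1042 + 30965\right) - 19651 = 29923 - 19651 = 10272$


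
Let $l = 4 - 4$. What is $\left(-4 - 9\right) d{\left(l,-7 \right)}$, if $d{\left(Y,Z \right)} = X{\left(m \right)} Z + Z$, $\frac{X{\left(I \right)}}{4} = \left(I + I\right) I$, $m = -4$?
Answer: $11739$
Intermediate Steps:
$X{\left(I \right)} = 8 I^{2}$ ($X{\left(I \right)} = 4 \left(I + I\right) I = 4 \cdot 2 I I = 4 \cdot 2 I^{2} = 8 I^{2}$)
$l = 0$ ($l = 4 - 4 = 0$)
$d{\left(Y,Z \right)} = 129 Z$ ($d{\left(Y,Z \right)} = 8 \left(-4\right)^{2} Z + Z = 8 \cdot 16 Z + Z = 128 Z + Z = 129 Z$)
$\left(-4 - 9\right) d{\left(l,-7 \right)} = \left(-4 - 9\right) 129 \left(-7\right) = \left(-4 - 9\right) \left(-903\right) = \left(-13\right) \left(-903\right) = 11739$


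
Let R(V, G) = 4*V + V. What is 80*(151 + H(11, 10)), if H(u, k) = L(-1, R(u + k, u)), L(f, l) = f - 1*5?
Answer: 11600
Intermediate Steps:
R(V, G) = 5*V
L(f, l) = -5 + f (L(f, l) = f - 5 = -5 + f)
H(u, k) = -6 (H(u, k) = -5 - 1 = -6)
80*(151 + H(11, 10)) = 80*(151 - 6) = 80*145 = 11600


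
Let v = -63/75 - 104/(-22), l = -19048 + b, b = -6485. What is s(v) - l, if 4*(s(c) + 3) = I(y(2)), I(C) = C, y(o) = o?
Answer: 51061/2 ≈ 25531.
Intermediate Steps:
l = -25533 (l = -19048 - 6485 = -25533)
v = 1069/275 (v = -63*1/75 - 104*(-1/22) = -21/25 + 52/11 = 1069/275 ≈ 3.8873)
s(c) = -5/2 (s(c) = -3 + (¼)*2 = -3 + ½ = -5/2)
s(v) - l = -5/2 - 1*(-25533) = -5/2 + 25533 = 51061/2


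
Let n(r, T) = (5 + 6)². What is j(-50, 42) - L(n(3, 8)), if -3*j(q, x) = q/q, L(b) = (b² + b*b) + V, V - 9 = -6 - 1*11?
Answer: -87823/3 ≈ -29274.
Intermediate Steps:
n(r, T) = 121 (n(r, T) = 11² = 121)
V = -8 (V = 9 + (-6 - 1*11) = 9 + (-6 - 11) = 9 - 17 = -8)
L(b) = -8 + 2*b² (L(b) = (b² + b*b) - 8 = (b² + b²) - 8 = 2*b² - 8 = -8 + 2*b²)
j(q, x) = -⅓ (j(q, x) = -q/(3*q) = -⅓*1 = -⅓)
j(-50, 42) - L(n(3, 8)) = -⅓ - (-8 + 2*121²) = -⅓ - (-8 + 2*14641) = -⅓ - (-8 + 29282) = -⅓ - 1*29274 = -⅓ - 29274 = -87823/3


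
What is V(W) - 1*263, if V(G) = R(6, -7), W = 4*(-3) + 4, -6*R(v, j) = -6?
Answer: -262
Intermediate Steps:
R(v, j) = 1 (R(v, j) = -⅙*(-6) = 1)
W = -8 (W = -12 + 4 = -8)
V(G) = 1
V(W) - 1*263 = 1 - 1*263 = 1 - 263 = -262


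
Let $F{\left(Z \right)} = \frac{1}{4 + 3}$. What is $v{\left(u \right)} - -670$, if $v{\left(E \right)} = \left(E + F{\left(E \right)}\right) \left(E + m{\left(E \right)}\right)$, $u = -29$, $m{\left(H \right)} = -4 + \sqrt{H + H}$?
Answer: $\frac{11356}{7} - \frac{202 i \sqrt{58}}{7} \approx 1622.3 - 219.77 i$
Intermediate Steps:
$m{\left(H \right)} = -4 + \sqrt{2} \sqrt{H}$ ($m{\left(H \right)} = -4 + \sqrt{2 H} = -4 + \sqrt{2} \sqrt{H}$)
$F{\left(Z \right)} = \frac{1}{7}$
$v{\left(E \right)} = \left(\frac{1}{7} + E\right) \left(-4 + E + \sqrt{2} \sqrt{E}\right)$ ($v{\left(E \right)} = \left(E + \frac{1}{7}\right) \left(E + \left(-4 + \sqrt{2} \sqrt{E}\right)\right) = \left(\frac{1}{7} + E\right) \left(-4 + E + \sqrt{2} \sqrt{E}\right)$)
$v{\left(u \right)} - -670 = \left(- \frac{4}{7} + \left(-29\right)^{2} - - \frac{783}{7} + \sqrt{2} \left(-29\right)^{\frac{3}{2}} + \frac{\sqrt{2} \sqrt{-29}}{7}\right) - -670 = \left(- \frac{4}{7} + 841 + \frac{783}{7} + \sqrt{2} \left(- 29 i \sqrt{29}\right) + \frac{\sqrt{2} i \sqrt{29}}{7}\right) + 670 = \left(- \frac{4}{7} + 841 + \frac{783}{7} - 29 i \sqrt{58} + \frac{i \sqrt{58}}{7}\right) + 670 = \left(\frac{6666}{7} - \frac{202 i \sqrt{58}}{7}\right) + 670 = \frac{11356}{7} - \frac{202 i \sqrt{58}}{7}$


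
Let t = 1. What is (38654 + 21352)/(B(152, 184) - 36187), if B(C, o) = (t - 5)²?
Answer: -20002/12057 ≈ -1.6590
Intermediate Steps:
B(C, o) = 16 (B(C, o) = (1 - 5)² = (-4)² = 16)
(38654 + 21352)/(B(152, 184) - 36187) = (38654 + 21352)/(16 - 36187) = 60006/(-36171) = 60006*(-1/36171) = -20002/12057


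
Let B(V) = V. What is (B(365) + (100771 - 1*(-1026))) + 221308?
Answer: 323470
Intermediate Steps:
(B(365) + (100771 - 1*(-1026))) + 221308 = (365 + (100771 - 1*(-1026))) + 221308 = (365 + (100771 + 1026)) + 221308 = (365 + 101797) + 221308 = 102162 + 221308 = 323470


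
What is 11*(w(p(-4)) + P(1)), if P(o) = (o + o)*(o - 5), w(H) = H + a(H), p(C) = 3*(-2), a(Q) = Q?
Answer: -220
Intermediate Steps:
p(C) = -6
w(H) = 2*H (w(H) = H + H = 2*H)
P(o) = 2*o*(-5 + o) (P(o) = (2*o)*(-5 + o) = 2*o*(-5 + o))
11*(w(p(-4)) + P(1)) = 11*(2*(-6) + 2*1*(-5 + 1)) = 11*(-12 + 2*1*(-4)) = 11*(-12 - 8) = 11*(-20) = -220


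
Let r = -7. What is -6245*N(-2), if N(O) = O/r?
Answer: -12490/7 ≈ -1784.3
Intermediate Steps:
N(O) = -O/7 (N(O) = O/(-7) = O*(-⅐) = -O/7)
-6245*N(-2) = -(-6245)*(-2)/7 = -6245*2/7 = -12490/7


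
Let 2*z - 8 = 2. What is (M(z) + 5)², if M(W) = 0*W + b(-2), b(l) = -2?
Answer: 9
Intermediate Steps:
z = 5 (z = 4 + (½)*2 = 4 + 1 = 5)
M(W) = -2 (M(W) = 0*W - 2 = 0 - 2 = -2)
(M(z) + 5)² = (-2 + 5)² = 3² = 9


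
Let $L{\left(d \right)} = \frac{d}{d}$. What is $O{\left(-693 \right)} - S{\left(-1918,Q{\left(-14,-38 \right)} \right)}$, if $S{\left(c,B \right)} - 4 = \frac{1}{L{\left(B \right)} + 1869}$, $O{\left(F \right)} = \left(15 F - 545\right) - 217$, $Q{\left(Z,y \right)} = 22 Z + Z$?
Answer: $- \frac{20871071}{1870} \approx -11161.0$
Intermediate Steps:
$Q{\left(Z,y \right)} = 23 Z$
$L{\left(d \right)} = 1$
$O{\left(F \right)} = -762 + 15 F$ ($O{\left(F \right)} = \left(-545 + 15 F\right) - 217 = -762 + 15 F$)
$S{\left(c,B \right)} = \frac{7481}{1870}$ ($S{\left(c,B \right)} = 4 + \frac{1}{1 + 1869} = 4 + \frac{1}{1870} = \frac{7481}{1870}$)
$O{\left(-693 \right)} - S{\left(-1918,Q{\left(-14,-38 \right)} \right)} = \left(-762 + 15 \left(-693\right)\right) - \frac{7481}{1870} = \left(-762 - 10395\right) - \frac{7481}{1870} = -11157 - \frac{7481}{1870} = - \frac{20871071}{1870}$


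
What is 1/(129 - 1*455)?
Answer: -1/326 ≈ -0.0030675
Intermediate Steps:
1/(129 - 1*455) = 1/(129 - 455) = 1/(-326) = -1/326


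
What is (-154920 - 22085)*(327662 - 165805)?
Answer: -28649498285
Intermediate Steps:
(-154920 - 22085)*(327662 - 165805) = -177005*161857 = -28649498285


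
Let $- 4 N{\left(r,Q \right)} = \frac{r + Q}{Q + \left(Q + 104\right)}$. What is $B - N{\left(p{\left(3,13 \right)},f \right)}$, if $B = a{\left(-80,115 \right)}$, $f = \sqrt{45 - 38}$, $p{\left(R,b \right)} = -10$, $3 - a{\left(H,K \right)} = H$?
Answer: $\frac{57751}{696} + \frac{\sqrt{7}}{348} \approx 82.983$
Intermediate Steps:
$a{\left(H,K \right)} = 3 - H$
$f = \sqrt{7} \approx 2.6458$
$N{\left(r,Q \right)} = - \frac{Q + r}{4 \left(104 + 2 Q\right)}$ ($N{\left(r,Q \right)} = - \frac{\left(r + Q\right) \frac{1}{Q + \left(Q + 104\right)}}{4} = - \frac{\left(Q + r\right) \frac{1}{Q + \left(104 + Q\right)}}{4} = - \frac{\left(Q + r\right) \frac{1}{104 + 2 Q}}{4} = - \frac{\frac{1}{104 + 2 Q} \left(Q + r\right)}{4} = - \frac{Q + r}{4 \left(104 + 2 Q\right)}$)
$B = 83$ ($B = 3 - -80 = 3 + 80 = 83$)
$B - N{\left(p{\left(3,13 \right)},f \right)} = 83 - \frac{- \sqrt{7} - -10}{8 \left(52 + \sqrt{7}\right)} = 83 - \frac{- \sqrt{7} + 10}{8 \left(52 + \sqrt{7}\right)} = 83 - \frac{10 - \sqrt{7}}{8 \left(52 + \sqrt{7}\right)}$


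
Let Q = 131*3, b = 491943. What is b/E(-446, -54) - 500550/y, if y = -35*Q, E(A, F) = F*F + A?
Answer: 533535631/2264990 ≈ 235.56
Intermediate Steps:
Q = 393
E(A, F) = A + F**2 (E(A, F) = F**2 + A = A + F**2)
y = -13755 (y = -35*393 = -13755)
b/E(-446, -54) - 500550/y = 491943/(-446 + (-54)**2) - 500550/(-13755) = 491943/(-446 + 2916) - 500550*(-1/13755) = 491943/2470 + 33370/917 = 533535631/2264990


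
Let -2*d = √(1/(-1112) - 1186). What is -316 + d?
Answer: -316 - 3*I*√40737286/1112 ≈ -316.0 - 17.219*I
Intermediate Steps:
d = -3*I*√40737286/1112 (d = -√(1/(-1112) - 1186)/2 = -√(-1/1112 - 1186)/2 = -3*I*√40737286/1112 ≈ -17.219*I)
-316 + d = -316 - 3*I*√40737286/1112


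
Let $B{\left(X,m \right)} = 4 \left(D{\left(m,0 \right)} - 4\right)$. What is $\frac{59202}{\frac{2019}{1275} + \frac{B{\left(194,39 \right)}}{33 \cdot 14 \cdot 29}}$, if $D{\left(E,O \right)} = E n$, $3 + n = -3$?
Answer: $\frac{24078933450}{615161} \approx 39143.0$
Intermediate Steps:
$n = -6$ ($n = -3 - 3 = -6$)
$D{\left(E,O \right)} = - 6 E$ ($D{\left(E,O \right)} = E \left(-6\right) = - 6 E$)
$B{\left(X,m \right)} = -16 - 24 m$ ($B{\left(X,m \right)} = 4 \left(- 6 m - 4\right) = 4 \left(-4 - 6 m\right) = -16 - 24 m$)
$\frac{59202}{\frac{2019}{1275} + \frac{B{\left(194,39 \right)}}{33 \cdot 14 \cdot 29}} = \frac{59202}{\frac{2019}{1275} + \frac{-16 - 936}{33 \cdot 14 \cdot 29}} = \frac{59202}{2019 \cdot \frac{1}{1275} + \frac{-16 - 936}{462 \cdot 29}} = \frac{59202}{\frac{673}{425} - \frac{952}{13398}} = \frac{59202}{\frac{673}{425} - \frac{68}{957}} = \frac{59202}{\frac{615161}{406725}} = 59202 \cdot \frac{406725}{615161} = \frac{24078933450}{615161}$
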